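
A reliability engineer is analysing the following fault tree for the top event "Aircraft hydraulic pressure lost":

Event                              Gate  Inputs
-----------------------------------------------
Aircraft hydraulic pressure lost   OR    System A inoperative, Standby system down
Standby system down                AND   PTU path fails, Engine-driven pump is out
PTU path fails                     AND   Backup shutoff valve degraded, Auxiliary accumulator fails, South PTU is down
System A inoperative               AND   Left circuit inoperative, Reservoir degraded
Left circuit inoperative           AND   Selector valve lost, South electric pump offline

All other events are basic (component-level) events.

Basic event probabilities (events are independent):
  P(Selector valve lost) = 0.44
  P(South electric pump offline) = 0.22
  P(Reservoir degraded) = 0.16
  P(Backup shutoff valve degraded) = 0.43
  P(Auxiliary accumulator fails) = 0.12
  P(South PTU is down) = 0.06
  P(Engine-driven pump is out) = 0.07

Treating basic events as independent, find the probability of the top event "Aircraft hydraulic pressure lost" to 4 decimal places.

0.0157

P(Left circuit inoperative) [AND] = 0.44 × 0.22 = 0.096800
P(System A inoperative) [AND] = 0.096800 × 0.16 = 0.015488
P(PTU path fails) [AND] = 0.43 × 0.12 × 0.06 = 0.003096
P(Standby system down) [AND] = 0.003096 × 0.07 = 0.000217
P(Aircraft hydraulic pressure lost) [OR] = 1 − (1−0.015488) × (1−0.000217) = 0.015702
Rounded to 4 decimal places: P(Aircraft hydraulic pressure lost) ≈ 0.0157.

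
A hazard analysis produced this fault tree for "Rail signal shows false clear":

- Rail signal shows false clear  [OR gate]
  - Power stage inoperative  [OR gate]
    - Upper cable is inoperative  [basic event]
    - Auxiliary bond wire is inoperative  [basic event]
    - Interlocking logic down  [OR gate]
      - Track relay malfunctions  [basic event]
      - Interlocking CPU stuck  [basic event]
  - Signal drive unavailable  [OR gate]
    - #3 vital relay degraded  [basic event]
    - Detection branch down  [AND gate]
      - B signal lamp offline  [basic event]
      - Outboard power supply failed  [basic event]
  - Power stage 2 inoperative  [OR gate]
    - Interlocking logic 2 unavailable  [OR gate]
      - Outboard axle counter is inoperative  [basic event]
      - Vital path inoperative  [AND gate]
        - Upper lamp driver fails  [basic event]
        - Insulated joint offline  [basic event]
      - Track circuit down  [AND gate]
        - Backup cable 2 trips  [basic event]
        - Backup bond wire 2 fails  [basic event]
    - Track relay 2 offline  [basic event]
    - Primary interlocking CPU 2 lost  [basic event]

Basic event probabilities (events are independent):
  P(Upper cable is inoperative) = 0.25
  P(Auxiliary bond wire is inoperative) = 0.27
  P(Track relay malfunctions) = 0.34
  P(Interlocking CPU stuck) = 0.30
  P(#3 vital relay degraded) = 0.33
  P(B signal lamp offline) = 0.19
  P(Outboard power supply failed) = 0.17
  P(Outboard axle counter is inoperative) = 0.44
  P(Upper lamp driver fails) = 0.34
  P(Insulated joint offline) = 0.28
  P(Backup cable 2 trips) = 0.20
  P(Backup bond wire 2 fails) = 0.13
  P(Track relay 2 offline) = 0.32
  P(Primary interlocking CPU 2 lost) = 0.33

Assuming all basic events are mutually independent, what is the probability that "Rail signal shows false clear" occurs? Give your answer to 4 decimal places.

0.9631

P(Interlocking logic down) [OR] = 1 − (1−0.34) × (1−0.30) = 0.538000
P(Power stage inoperative) [OR] = 1 − (1−0.25) × (1−0.27) × (1−0.538000) = 0.747055
P(Detection branch down) [AND] = 0.19 × 0.17 = 0.032300
P(Signal drive unavailable) [OR] = 1 − (1−0.33) × (1−0.032300) = 0.351641
P(Vital path inoperative) [AND] = 0.34 × 0.28 = 0.095200
P(Track circuit down) [AND] = 0.20 × 0.13 = 0.026000
P(Interlocking logic 2 unavailable) [OR] = 1 − (1−0.44) × (1−0.095200) × (1−0.026000) = 0.506486
P(Power stage 2 inoperative) [OR] = 1 − (1−0.506486) × (1−0.32) × (1−0.33) = 0.775155
P(Rail signal shows false clear) [OR] = 1 − (1−0.747055) × (1−0.351641) × (1−0.775155) = 0.963126
Rounded to 4 decimal places: P(Rail signal shows false clear) ≈ 0.9631.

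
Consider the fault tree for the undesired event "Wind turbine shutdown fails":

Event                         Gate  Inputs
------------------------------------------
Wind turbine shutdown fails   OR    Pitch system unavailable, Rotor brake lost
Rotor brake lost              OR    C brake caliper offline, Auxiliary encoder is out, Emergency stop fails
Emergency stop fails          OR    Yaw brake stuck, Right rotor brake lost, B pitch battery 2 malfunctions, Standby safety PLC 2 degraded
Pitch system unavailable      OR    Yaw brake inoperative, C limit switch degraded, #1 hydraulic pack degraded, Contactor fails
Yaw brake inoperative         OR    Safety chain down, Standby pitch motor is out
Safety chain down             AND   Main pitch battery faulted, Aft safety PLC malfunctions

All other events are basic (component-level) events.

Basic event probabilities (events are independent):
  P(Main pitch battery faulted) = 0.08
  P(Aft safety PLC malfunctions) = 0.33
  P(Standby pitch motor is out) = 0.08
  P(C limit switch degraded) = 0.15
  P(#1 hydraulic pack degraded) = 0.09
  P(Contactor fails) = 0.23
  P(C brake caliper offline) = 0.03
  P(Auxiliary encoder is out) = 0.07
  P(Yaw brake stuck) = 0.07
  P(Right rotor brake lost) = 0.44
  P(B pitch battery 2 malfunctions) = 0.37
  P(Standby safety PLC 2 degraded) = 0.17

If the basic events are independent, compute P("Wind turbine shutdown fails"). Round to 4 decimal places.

P(Safety chain down) [AND] = 0.08 × 0.33 = 0.026400
P(Yaw brake inoperative) [OR] = 1 − (1−0.026400) × (1−0.08) = 0.104288
P(Pitch system unavailable) [OR] = 1 − (1−0.104288) × (1−0.15) × (1−0.09) × (1−0.23) = 0.466518
P(Emergency stop fails) [OR] = 1 − (1−0.07) × (1−0.44) × (1−0.37) × (1−0.17) = 0.727674
P(Rotor brake lost) [OR] = 1 − (1−0.03) × (1−0.07) × (1−0.727674) = 0.754335
P(Wind turbine shutdown fails) [OR] = 1 − (1−0.466518) × (1−0.754335) = 0.868942
Rounded to 4 decimal places: P(Wind turbine shutdown fails) ≈ 0.8689.

0.8689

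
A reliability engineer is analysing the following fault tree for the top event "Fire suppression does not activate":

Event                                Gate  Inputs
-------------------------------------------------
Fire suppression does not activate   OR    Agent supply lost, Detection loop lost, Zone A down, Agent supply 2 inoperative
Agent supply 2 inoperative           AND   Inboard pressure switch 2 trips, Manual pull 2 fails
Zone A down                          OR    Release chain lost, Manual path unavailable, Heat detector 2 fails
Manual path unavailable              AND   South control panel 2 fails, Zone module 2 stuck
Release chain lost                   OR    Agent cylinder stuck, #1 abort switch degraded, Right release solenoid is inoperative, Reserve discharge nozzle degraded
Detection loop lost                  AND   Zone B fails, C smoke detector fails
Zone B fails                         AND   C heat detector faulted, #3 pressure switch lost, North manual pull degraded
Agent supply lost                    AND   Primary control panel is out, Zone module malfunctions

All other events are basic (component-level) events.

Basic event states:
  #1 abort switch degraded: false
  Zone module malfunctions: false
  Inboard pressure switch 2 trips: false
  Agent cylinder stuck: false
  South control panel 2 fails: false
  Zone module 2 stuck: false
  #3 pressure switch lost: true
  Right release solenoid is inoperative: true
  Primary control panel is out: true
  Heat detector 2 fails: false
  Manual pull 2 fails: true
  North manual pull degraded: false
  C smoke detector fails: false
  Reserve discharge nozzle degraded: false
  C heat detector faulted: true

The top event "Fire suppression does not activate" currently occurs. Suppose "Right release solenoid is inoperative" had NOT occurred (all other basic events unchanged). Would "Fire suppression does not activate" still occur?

No

Counterfactual: set "Right release solenoid is inoperative" to not occurred.
Agent supply lost [AND]: Primary control panel is out=occurs, Zone module malfunctions=not → not all inputs occur → does not occur.
Zone B fails [AND]: C heat detector faulted=occurs, #3 pressure switch lost=occurs, North manual pull degraded=not → not all inputs occur → does not occur.
Detection loop lost [AND]: Zone B fails=not, C smoke detector fails=not → not all inputs occur → does not occur.
Release chain lost [OR]: Agent cylinder stuck=not, #1 abort switch degraded=not, Right release solenoid is inoperative=not, Reserve discharge nozzle degraded=not → no input occurs → does not occur.
Manual path unavailable [AND]: South control panel 2 fails=not, Zone module 2 stuck=not → not all inputs occur → does not occur.
Zone A down [OR]: Release chain lost=not, Manual path unavailable=not, Heat detector 2 fails=not → no input occurs → does not occur.
Agent supply 2 inoperative [AND]: Inboard pressure switch 2 trips=not, Manual pull 2 fails=occurs → not all inputs occur → does not occur.
Fire suppression does not activate [OR]: Agent supply lost=not, Detection loop lost=not, Zone A down=not, Agent supply 2 inoperative=not → no input occurs → does not occur.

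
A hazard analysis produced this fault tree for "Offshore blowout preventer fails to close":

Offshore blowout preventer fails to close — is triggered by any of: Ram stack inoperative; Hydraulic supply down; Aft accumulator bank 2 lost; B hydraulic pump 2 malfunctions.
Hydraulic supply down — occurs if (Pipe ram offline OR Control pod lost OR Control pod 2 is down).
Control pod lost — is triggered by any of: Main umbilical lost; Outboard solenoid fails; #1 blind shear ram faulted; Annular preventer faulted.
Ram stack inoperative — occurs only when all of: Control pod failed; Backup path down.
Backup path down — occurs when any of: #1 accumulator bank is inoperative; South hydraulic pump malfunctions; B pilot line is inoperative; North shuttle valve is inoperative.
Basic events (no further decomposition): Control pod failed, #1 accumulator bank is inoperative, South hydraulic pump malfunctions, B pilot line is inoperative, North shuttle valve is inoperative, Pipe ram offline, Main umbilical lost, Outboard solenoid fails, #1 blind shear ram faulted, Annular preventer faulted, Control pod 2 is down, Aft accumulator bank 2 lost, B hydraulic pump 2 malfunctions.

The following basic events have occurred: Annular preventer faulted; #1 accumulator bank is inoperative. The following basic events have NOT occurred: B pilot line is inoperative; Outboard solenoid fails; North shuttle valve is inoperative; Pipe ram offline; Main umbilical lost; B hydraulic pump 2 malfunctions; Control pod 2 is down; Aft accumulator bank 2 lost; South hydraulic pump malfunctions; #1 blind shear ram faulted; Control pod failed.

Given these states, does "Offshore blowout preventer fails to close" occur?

Yes

Backup path down [OR]: #1 accumulator bank is inoperative=occurs, South hydraulic pump malfunctions=not, B pilot line is inoperative=not, North shuttle valve is inoperative=not → at least one input occurs → occurs.
Ram stack inoperative [AND]: Control pod failed=not, Backup path down=occurs → not all inputs occur → does not occur.
Control pod lost [OR]: Main umbilical lost=not, Outboard solenoid fails=not, #1 blind shear ram faulted=not, Annular preventer faulted=occurs → at least one input occurs → occurs.
Hydraulic supply down [OR]: Pipe ram offline=not, Control pod lost=occurs, Control pod 2 is down=not → at least one input occurs → occurs.
Offshore blowout preventer fails to close [OR]: Ram stack inoperative=not, Hydraulic supply down=occurs, Aft accumulator bank 2 lost=not, B hydraulic pump 2 malfunctions=not → at least one input occurs → occurs.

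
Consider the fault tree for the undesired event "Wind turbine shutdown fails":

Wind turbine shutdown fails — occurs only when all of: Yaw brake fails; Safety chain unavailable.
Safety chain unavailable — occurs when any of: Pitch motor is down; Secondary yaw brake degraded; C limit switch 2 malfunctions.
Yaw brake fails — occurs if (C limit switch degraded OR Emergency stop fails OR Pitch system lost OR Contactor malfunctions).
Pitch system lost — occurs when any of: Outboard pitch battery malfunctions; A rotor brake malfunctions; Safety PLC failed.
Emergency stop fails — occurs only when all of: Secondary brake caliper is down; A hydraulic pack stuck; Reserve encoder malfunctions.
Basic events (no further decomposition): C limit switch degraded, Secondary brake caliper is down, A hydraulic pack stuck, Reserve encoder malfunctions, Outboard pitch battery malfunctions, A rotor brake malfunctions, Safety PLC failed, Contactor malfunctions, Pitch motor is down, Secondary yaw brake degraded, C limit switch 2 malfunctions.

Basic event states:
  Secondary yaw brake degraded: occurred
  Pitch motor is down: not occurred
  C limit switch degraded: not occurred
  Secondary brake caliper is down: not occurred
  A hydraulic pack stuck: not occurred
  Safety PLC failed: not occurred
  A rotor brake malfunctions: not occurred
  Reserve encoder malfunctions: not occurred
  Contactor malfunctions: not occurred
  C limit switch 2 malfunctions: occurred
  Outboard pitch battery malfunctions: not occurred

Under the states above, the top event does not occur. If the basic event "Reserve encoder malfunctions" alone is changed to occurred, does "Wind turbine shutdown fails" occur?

Counterfactual: set "Reserve encoder malfunctions" to occurred.
Emergency stop fails [AND]: Secondary brake caliper is down=not, A hydraulic pack stuck=not, Reserve encoder malfunctions=occurs → not all inputs occur → does not occur.
Pitch system lost [OR]: Outboard pitch battery malfunctions=not, A rotor brake malfunctions=not, Safety PLC failed=not → no input occurs → does not occur.
Yaw brake fails [OR]: C limit switch degraded=not, Emergency stop fails=not, Pitch system lost=not, Contactor malfunctions=not → no input occurs → does not occur.
Safety chain unavailable [OR]: Pitch motor is down=not, Secondary yaw brake degraded=occurs, C limit switch 2 malfunctions=occurs → at least one input occurs → occurs.
Wind turbine shutdown fails [AND]: Yaw brake fails=not, Safety chain unavailable=occurs → not all inputs occur → does not occur.

No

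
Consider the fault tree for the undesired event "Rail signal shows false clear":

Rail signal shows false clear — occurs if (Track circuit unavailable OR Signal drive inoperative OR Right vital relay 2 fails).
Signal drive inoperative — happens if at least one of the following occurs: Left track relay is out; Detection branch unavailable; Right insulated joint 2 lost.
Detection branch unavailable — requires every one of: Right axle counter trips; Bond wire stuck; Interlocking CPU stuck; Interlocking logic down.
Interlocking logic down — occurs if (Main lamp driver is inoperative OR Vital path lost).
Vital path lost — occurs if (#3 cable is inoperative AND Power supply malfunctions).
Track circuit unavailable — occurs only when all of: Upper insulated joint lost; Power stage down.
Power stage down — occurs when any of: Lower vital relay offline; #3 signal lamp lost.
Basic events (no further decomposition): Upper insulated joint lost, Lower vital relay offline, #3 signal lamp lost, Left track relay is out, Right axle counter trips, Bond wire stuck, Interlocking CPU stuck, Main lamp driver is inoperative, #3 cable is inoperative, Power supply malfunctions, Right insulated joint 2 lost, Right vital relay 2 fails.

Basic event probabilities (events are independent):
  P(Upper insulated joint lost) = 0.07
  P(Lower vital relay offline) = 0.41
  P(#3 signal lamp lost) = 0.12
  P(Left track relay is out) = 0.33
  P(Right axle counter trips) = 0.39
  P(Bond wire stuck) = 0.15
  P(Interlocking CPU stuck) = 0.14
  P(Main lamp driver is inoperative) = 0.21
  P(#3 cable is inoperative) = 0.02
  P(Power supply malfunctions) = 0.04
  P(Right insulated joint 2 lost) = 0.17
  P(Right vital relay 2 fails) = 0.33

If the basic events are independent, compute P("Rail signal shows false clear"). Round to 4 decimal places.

P(Power stage down) [OR] = 1 − (1−0.41) × (1−0.12) = 0.480800
P(Track circuit unavailable) [AND] = 0.07 × 0.480800 = 0.033656
P(Vital path lost) [AND] = 0.02 × 0.04 = 0.000800
P(Interlocking logic down) [OR] = 1 − (1−0.21) × (1−0.000800) = 0.210632
P(Detection branch unavailable) [AND] = 0.39 × 0.15 × 0.14 × 0.210632 = 0.001725
P(Signal drive inoperative) [OR] = 1 − (1−0.33) × (1−0.001725) × (1−0.17) = 0.444859
P(Rail signal shows false clear) [OR] = 1 − (1−0.033656) × (1−0.444859) × (1−0.33) = 0.640574
Rounded to 4 decimal places: P(Rail signal shows false clear) ≈ 0.6406.

0.6406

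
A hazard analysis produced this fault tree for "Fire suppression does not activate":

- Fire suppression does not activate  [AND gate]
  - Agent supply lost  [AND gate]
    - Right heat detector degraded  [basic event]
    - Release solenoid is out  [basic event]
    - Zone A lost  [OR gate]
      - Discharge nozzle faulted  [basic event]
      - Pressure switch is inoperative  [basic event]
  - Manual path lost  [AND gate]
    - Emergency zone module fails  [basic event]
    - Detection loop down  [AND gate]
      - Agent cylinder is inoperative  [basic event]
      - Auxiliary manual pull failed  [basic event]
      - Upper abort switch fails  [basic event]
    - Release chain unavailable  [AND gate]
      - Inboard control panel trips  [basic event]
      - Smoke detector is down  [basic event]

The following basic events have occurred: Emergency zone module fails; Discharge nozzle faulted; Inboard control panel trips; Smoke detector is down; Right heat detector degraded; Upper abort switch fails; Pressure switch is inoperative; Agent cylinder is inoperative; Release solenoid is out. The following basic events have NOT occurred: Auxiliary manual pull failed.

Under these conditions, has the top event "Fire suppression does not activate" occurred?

Zone A lost [OR]: Discharge nozzle faulted=occurs, Pressure switch is inoperative=occurs → at least one input occurs → occurs.
Agent supply lost [AND]: Right heat detector degraded=occurs, Release solenoid is out=occurs, Zone A lost=occurs → all inputs occur → occurs.
Detection loop down [AND]: Agent cylinder is inoperative=occurs, Auxiliary manual pull failed=not, Upper abort switch fails=occurs → not all inputs occur → does not occur.
Release chain unavailable [AND]: Inboard control panel trips=occurs, Smoke detector is down=occurs → all inputs occur → occurs.
Manual path lost [AND]: Emergency zone module fails=occurs, Detection loop down=not, Release chain unavailable=occurs → not all inputs occur → does not occur.
Fire suppression does not activate [AND]: Agent supply lost=occurs, Manual path lost=not → not all inputs occur → does not occur.

No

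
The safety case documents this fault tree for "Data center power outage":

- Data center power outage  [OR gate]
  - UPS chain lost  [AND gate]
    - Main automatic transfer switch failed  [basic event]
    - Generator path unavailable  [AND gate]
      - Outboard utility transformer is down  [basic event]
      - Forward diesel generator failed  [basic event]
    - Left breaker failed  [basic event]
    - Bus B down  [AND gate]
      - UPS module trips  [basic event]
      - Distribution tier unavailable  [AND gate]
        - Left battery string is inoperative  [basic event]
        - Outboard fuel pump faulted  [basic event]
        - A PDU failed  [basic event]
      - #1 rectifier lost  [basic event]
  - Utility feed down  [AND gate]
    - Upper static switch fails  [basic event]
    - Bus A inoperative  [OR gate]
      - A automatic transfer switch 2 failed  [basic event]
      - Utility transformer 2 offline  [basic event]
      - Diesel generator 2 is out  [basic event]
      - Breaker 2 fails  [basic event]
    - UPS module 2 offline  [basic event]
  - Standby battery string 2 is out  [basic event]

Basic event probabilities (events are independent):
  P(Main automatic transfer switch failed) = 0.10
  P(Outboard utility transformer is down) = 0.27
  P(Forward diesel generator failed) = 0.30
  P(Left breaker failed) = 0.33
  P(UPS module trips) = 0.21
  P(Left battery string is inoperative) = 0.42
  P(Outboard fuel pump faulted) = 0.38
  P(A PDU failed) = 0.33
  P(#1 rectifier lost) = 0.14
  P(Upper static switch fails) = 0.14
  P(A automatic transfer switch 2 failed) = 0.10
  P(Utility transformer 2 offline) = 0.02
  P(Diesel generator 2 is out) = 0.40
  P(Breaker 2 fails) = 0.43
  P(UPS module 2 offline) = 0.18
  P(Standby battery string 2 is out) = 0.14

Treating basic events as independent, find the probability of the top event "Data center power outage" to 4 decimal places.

0.1551

P(Generator path unavailable) [AND] = 0.27 × 0.30 = 0.081000
P(Distribution tier unavailable) [AND] = 0.42 × 0.38 × 0.33 = 0.052668
P(Bus B down) [AND] = 0.21 × 0.052668 × 0.14 = 0.001548
P(UPS chain lost) [AND] = 0.10 × 0.081000 × 0.33 × 0.001548 = 0.000004
P(Bus A inoperative) [OR] = 1 − (1−0.10) × (1−0.02) × (1−0.40) × (1−0.43) = 0.698356
P(Utility feed down) [AND] = 0.14 × 0.698356 × 0.18 = 0.017599
P(Data center power outage) [OR] = 1 − (1−0.000004) × (1−0.017599) × (1−0.14) = 0.155139
Rounded to 4 decimal places: P(Data center power outage) ≈ 0.1551.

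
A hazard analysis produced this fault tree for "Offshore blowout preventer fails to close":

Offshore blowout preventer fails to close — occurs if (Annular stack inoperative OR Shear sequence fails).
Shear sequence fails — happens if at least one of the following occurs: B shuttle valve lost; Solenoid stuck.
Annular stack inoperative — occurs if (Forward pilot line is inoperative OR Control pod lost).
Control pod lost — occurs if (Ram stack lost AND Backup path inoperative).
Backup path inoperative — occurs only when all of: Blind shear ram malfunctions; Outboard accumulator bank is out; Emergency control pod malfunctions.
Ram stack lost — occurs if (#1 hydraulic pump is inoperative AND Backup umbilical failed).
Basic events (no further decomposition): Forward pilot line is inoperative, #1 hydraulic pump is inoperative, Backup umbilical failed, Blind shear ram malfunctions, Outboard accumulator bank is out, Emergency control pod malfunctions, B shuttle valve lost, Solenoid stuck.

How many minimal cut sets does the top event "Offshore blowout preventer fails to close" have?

Ram stack lost [AND]: one cut set from each child combined → 1 × 1 = 1 cut set(s).
Backup path inoperative [AND]: one cut set from each child combined → 1 × 1 × 1 = 1 cut set(s).
Control pod lost [AND]: one cut set from each child combined → 1 × 1 = 1 cut set(s).
Annular stack inoperative [OR]: union of children's cut sets → 2 cut set(s).
Shear sequence fails [OR]: union of children's cut sets → 2 cut set(s).
Offshore blowout preventer fails to close [OR]: union of children's cut sets → 4 cut set(s).
Minimal cut sets: {Forward pilot line is inoperative}; {#1 hydraulic pump is inoperative, Backup umbilical failed, Blind shear ram malfunctions, Emergency control pod malfunctions, Outboard accumulator bank is out}; {B shuttle valve lost}; {Solenoid stuck}.

4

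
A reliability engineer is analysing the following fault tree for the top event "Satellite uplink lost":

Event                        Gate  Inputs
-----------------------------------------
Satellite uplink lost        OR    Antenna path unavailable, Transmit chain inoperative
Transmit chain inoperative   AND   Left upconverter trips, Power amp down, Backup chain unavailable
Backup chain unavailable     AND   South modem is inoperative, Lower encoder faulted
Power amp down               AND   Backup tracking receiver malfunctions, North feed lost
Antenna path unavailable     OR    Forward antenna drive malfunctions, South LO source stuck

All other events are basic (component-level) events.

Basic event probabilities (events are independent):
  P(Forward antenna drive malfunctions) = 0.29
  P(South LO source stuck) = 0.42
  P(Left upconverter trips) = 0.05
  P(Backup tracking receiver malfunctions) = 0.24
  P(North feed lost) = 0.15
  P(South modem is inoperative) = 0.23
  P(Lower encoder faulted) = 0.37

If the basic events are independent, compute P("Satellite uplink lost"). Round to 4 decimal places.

P(Antenna path unavailable) [OR] = 1 − (1−0.29) × (1−0.42) = 0.588200
P(Power amp down) [AND] = 0.24 × 0.15 = 0.036000
P(Backup chain unavailable) [AND] = 0.23 × 0.37 = 0.085100
P(Transmit chain inoperative) [AND] = 0.05 × 0.036000 × 0.085100 = 0.000153
P(Satellite uplink lost) [OR] = 1 − (1−0.588200) × (1−0.000153) = 0.588263
Rounded to 4 decimal places: P(Satellite uplink lost) ≈ 0.5883.

0.5883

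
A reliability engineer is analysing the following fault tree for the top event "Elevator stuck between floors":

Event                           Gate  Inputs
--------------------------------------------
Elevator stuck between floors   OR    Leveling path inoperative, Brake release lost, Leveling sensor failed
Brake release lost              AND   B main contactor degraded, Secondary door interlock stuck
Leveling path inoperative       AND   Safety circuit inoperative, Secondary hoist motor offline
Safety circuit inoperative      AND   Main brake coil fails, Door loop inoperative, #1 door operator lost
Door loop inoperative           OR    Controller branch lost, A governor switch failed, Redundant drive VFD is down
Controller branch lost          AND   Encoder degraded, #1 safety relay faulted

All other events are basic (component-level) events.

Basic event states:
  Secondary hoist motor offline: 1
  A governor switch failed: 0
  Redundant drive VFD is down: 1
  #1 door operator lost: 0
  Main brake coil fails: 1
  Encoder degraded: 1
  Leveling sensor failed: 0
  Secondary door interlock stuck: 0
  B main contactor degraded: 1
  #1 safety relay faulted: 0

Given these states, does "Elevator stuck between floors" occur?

Controller branch lost [AND]: Encoder degraded=occurs, #1 safety relay faulted=not → not all inputs occur → does not occur.
Door loop inoperative [OR]: Controller branch lost=not, A governor switch failed=not, Redundant drive VFD is down=occurs → at least one input occurs → occurs.
Safety circuit inoperative [AND]: Main brake coil fails=occurs, Door loop inoperative=occurs, #1 door operator lost=not → not all inputs occur → does not occur.
Leveling path inoperative [AND]: Safety circuit inoperative=not, Secondary hoist motor offline=occurs → not all inputs occur → does not occur.
Brake release lost [AND]: B main contactor degraded=occurs, Secondary door interlock stuck=not → not all inputs occur → does not occur.
Elevator stuck between floors [OR]: Leveling path inoperative=not, Brake release lost=not, Leveling sensor failed=not → no input occurs → does not occur.

No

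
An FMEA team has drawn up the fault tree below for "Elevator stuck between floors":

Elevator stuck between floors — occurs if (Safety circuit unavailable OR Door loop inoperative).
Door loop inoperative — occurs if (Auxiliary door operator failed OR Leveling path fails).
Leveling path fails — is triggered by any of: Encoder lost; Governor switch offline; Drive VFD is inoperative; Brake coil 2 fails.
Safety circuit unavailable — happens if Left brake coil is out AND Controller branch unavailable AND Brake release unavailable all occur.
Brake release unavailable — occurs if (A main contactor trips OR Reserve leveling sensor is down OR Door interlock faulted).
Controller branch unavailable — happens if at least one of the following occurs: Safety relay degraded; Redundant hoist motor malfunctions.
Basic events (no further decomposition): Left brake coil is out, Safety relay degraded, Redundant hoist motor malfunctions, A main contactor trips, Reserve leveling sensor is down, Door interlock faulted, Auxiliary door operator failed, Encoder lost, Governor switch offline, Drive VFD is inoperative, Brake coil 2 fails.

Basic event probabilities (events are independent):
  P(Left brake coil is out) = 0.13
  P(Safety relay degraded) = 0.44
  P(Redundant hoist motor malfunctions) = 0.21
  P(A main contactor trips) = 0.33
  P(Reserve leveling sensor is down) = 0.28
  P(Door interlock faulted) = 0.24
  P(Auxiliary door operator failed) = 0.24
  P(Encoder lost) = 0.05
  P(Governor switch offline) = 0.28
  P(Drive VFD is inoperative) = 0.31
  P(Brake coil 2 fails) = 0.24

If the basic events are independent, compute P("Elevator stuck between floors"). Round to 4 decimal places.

P(Controller branch unavailable) [OR] = 1 − (1−0.44) × (1−0.21) = 0.557600
P(Brake release unavailable) [OR] = 1 − (1−0.33) × (1−0.28) × (1−0.24) = 0.633376
P(Safety circuit unavailable) [AND] = 0.13 × 0.557600 × 0.633376 = 0.045912
P(Leveling path fails) [OR] = 1 − (1−0.05) × (1−0.28) × (1−0.31) × (1−0.24) = 0.641310
P(Door loop inoperative) [OR] = 1 − (1−0.24) × (1−0.641310) = 0.727396
P(Elevator stuck between floors) [OR] = 1 − (1−0.045912) × (1−0.727396) = 0.739912
Rounded to 4 decimal places: P(Elevator stuck between floors) ≈ 0.7399.

0.7399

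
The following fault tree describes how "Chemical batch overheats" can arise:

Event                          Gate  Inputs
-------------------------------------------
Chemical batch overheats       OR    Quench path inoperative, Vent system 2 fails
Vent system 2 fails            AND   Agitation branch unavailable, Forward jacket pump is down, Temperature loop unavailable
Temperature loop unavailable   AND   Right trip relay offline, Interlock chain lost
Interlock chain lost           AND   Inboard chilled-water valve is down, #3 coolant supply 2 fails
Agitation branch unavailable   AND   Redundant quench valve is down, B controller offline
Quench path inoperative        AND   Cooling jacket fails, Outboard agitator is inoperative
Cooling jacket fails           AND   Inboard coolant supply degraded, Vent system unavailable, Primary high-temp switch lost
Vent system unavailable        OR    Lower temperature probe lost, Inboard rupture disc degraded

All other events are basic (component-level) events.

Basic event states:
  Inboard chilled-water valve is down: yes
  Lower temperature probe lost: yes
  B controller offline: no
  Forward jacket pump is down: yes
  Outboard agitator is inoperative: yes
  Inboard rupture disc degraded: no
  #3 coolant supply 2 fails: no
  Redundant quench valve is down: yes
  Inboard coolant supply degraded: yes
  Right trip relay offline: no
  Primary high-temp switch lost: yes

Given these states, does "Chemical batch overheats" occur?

Vent system unavailable [OR]: Lower temperature probe lost=occurs, Inboard rupture disc degraded=not → at least one input occurs → occurs.
Cooling jacket fails [AND]: Inboard coolant supply degraded=occurs, Vent system unavailable=occurs, Primary high-temp switch lost=occurs → all inputs occur → occurs.
Quench path inoperative [AND]: Cooling jacket fails=occurs, Outboard agitator is inoperative=occurs → all inputs occur → occurs.
Agitation branch unavailable [AND]: Redundant quench valve is down=occurs, B controller offline=not → not all inputs occur → does not occur.
Interlock chain lost [AND]: Inboard chilled-water valve is down=occurs, #3 coolant supply 2 fails=not → not all inputs occur → does not occur.
Temperature loop unavailable [AND]: Right trip relay offline=not, Interlock chain lost=not → not all inputs occur → does not occur.
Vent system 2 fails [AND]: Agitation branch unavailable=not, Forward jacket pump is down=occurs, Temperature loop unavailable=not → not all inputs occur → does not occur.
Chemical batch overheats [OR]: Quench path inoperative=occurs, Vent system 2 fails=not → at least one input occurs → occurs.

Yes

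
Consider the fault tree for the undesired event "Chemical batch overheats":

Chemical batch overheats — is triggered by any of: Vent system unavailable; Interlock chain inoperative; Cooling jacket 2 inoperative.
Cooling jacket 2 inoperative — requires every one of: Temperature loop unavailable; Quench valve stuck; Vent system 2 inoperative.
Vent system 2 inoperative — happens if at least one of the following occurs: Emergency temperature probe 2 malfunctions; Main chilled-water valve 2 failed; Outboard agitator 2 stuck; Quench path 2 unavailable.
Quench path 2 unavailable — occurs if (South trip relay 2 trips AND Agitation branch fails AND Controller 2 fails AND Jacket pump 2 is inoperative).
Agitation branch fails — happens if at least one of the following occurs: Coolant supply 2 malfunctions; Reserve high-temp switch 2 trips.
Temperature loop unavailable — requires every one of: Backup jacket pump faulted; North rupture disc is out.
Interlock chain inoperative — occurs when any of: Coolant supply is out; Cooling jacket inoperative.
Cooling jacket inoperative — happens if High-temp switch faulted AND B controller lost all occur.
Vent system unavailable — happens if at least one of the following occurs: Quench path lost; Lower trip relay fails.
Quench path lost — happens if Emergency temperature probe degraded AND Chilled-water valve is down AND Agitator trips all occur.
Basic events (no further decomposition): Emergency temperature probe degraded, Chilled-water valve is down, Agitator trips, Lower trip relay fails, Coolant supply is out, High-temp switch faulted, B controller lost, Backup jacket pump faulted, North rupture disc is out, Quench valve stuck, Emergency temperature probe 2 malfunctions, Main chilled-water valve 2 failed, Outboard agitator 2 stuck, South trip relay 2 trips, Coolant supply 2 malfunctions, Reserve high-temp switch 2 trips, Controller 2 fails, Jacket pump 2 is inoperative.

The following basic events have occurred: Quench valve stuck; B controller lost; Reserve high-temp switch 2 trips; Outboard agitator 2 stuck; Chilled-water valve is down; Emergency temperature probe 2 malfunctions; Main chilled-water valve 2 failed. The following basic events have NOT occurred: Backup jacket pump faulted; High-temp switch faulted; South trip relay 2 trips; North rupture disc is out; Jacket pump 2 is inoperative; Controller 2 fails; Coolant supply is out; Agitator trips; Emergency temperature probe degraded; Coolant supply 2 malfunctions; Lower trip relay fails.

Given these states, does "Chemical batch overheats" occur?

Quench path lost [AND]: Emergency temperature probe degraded=not, Chilled-water valve is down=occurs, Agitator trips=not → not all inputs occur → does not occur.
Vent system unavailable [OR]: Quench path lost=not, Lower trip relay fails=not → no input occurs → does not occur.
Cooling jacket inoperative [AND]: High-temp switch faulted=not, B controller lost=occurs → not all inputs occur → does not occur.
Interlock chain inoperative [OR]: Coolant supply is out=not, Cooling jacket inoperative=not → no input occurs → does not occur.
Temperature loop unavailable [AND]: Backup jacket pump faulted=not, North rupture disc is out=not → not all inputs occur → does not occur.
Agitation branch fails [OR]: Coolant supply 2 malfunctions=not, Reserve high-temp switch 2 trips=occurs → at least one input occurs → occurs.
Quench path 2 unavailable [AND]: South trip relay 2 trips=not, Agitation branch fails=occurs, Controller 2 fails=not, Jacket pump 2 is inoperative=not → not all inputs occur → does not occur.
Vent system 2 inoperative [OR]: Emergency temperature probe 2 malfunctions=occurs, Main chilled-water valve 2 failed=occurs, Outboard agitator 2 stuck=occurs, Quench path 2 unavailable=not → at least one input occurs → occurs.
Cooling jacket 2 inoperative [AND]: Temperature loop unavailable=not, Quench valve stuck=occurs, Vent system 2 inoperative=occurs → not all inputs occur → does not occur.
Chemical batch overheats [OR]: Vent system unavailable=not, Interlock chain inoperative=not, Cooling jacket 2 inoperative=not → no input occurs → does not occur.

No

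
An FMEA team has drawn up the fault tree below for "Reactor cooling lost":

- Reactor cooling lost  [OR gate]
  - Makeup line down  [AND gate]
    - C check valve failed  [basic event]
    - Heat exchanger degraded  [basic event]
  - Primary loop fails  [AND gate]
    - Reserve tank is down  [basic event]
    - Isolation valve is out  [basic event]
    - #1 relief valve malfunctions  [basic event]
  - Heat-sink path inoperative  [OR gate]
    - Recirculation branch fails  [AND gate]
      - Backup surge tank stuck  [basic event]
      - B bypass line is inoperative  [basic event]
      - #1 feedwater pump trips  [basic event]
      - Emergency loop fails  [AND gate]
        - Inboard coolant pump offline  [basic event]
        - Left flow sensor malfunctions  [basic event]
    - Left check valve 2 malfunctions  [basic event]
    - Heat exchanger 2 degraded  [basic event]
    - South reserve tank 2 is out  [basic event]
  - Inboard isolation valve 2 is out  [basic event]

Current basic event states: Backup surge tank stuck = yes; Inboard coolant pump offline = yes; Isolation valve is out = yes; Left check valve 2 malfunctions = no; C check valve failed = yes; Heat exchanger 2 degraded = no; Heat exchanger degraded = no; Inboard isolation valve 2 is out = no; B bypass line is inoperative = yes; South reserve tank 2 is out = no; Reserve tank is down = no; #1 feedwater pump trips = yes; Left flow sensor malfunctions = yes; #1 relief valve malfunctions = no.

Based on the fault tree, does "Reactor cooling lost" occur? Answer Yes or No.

Yes

Makeup line down [AND]: C check valve failed=occurs, Heat exchanger degraded=not → not all inputs occur → does not occur.
Primary loop fails [AND]: Reserve tank is down=not, Isolation valve is out=occurs, #1 relief valve malfunctions=not → not all inputs occur → does not occur.
Emergency loop fails [AND]: Inboard coolant pump offline=occurs, Left flow sensor malfunctions=occurs → all inputs occur → occurs.
Recirculation branch fails [AND]: Backup surge tank stuck=occurs, B bypass line is inoperative=occurs, #1 feedwater pump trips=occurs, Emergency loop fails=occurs → all inputs occur → occurs.
Heat-sink path inoperative [OR]: Recirculation branch fails=occurs, Left check valve 2 malfunctions=not, Heat exchanger 2 degraded=not, South reserve tank 2 is out=not → at least one input occurs → occurs.
Reactor cooling lost [OR]: Makeup line down=not, Primary loop fails=not, Heat-sink path inoperative=occurs, Inboard isolation valve 2 is out=not → at least one input occurs → occurs.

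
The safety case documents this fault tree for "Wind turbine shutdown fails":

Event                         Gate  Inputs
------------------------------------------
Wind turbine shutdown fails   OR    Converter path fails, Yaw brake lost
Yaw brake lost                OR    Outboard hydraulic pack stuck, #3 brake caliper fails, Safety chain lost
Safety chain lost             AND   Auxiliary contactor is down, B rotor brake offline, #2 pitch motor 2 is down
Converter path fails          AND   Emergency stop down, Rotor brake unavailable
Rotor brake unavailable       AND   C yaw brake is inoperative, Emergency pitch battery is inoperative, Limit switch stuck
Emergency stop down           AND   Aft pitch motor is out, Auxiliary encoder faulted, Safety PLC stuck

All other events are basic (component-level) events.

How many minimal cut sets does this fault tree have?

Emergency stop down [AND]: one cut set from each child combined → 1 × 1 × 1 = 1 cut set(s).
Rotor brake unavailable [AND]: one cut set from each child combined → 1 × 1 × 1 = 1 cut set(s).
Converter path fails [AND]: one cut set from each child combined → 1 × 1 = 1 cut set(s).
Safety chain lost [AND]: one cut set from each child combined → 1 × 1 × 1 = 1 cut set(s).
Yaw brake lost [OR]: union of children's cut sets → 3 cut set(s).
Wind turbine shutdown fails [OR]: union of children's cut sets → 4 cut set(s).
Minimal cut sets: {Aft pitch motor is out, Auxiliary encoder faulted, C yaw brake is inoperative, Emergency pitch battery is inoperative, Limit switch stuck, Safety PLC stuck}; {Outboard hydraulic pack stuck}; {#3 brake caliper fails}; {#2 pitch motor 2 is down, Auxiliary contactor is down, B rotor brake offline}.

4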